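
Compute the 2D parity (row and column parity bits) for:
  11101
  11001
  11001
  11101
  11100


Row parities: 01101
Column parities: 11100

Row P: 01101, Col P: 11100, Corner: 1


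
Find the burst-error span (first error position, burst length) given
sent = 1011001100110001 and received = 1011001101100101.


XOR: 0000000001010100

Burst at position 9, length 5


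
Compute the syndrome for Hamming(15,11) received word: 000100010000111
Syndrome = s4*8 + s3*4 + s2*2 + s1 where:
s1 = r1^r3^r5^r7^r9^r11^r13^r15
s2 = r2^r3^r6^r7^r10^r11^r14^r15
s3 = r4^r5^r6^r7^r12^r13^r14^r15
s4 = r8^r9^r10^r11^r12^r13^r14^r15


s1=0, s2=0, s3=0, s4=0

Syndrome = 0 (no error)


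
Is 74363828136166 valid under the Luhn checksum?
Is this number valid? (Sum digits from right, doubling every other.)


Luhn sum = 65
65 mod 10 = 5

Invalid (Luhn sum mod 10 = 5)


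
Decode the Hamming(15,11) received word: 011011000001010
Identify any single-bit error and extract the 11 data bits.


Syndrome = 0: no error detected

Data: 11100001010 (no errors)


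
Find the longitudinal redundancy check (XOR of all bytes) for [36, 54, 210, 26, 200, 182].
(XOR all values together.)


XOR chain: 36 ^ 54 ^ 210 ^ 26 ^ 200 ^ 182 = 164

164


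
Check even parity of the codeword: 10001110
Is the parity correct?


Number of 1s: 4

Yes, parity is correct (4 ones)


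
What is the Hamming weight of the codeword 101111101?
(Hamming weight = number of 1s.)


Counting 1s in 101111101

7


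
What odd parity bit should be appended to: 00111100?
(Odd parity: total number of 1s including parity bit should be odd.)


Number of 1s in data: 4
Parity bit: 1

1


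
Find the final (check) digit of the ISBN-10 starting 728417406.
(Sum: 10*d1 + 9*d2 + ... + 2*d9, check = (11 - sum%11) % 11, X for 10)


Weighted sum: 249
249 mod 11 = 7

Check digit: 4


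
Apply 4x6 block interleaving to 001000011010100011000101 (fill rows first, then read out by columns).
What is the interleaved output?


Matrix:
  001000
  011010
  100011
  000101
Read columns: 001001001100000101100011

001001001100000101100011


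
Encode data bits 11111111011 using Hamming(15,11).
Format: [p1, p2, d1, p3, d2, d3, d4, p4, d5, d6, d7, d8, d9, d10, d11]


Parity bits: p1=0, p2=1, p3=0, p4=0

011011101111011


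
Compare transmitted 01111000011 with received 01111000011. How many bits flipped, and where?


XOR: 00000000000

0 errors (received matches sent)


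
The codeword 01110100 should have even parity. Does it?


Number of 1s: 4

Yes, parity is correct (4 ones)


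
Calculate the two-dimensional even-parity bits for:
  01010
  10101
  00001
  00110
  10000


Row parities: 01101
Column parities: 01000

Row P: 01101, Col P: 01000, Corner: 1


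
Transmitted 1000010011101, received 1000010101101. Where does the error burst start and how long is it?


XOR: 0000000110000

Burst at position 7, length 2


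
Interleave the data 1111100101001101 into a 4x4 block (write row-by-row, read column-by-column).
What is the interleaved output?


Matrix:
  1111
  1001
  0100
  1101
Read columns: 1101101110001101

1101101110001101


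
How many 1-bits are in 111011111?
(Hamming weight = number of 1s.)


Counting 1s in 111011111

8


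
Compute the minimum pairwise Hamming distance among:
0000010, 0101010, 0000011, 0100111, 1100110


Comparing all pairs, minimum distance: 1
Can detect 0 errors, correct 0 errors

1


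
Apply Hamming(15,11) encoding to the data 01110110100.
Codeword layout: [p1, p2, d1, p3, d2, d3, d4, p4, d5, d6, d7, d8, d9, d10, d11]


Parity bits: p1=0, p2=0, p3=0, p4=1

000011110110100


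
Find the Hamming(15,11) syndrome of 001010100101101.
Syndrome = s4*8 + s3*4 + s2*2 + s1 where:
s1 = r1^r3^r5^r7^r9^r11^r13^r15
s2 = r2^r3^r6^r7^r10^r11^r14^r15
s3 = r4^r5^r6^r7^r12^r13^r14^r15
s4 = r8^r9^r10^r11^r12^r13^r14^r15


s1=1, s2=0, s3=1, s4=0

Syndrome = 5 (error at position 5)


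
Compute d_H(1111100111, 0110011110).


XOR: 1001111001
Count of 1s: 6

6


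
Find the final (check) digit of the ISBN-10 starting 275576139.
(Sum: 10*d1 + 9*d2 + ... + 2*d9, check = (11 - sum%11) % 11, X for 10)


Weighted sum: 261
261 mod 11 = 8

Check digit: 3


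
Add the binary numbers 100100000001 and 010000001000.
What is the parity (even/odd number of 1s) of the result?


100100000001 = 2305
010000001000 = 1032
Sum = 3337 = 110100001001
1s count = 5

odd parity (5 ones in 110100001001)


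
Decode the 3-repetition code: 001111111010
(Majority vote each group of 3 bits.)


Groups: 001, 111, 111, 010
Majority votes: 0110

0110


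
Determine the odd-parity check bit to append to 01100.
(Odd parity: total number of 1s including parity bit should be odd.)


Number of 1s in data: 2
Parity bit: 1

1


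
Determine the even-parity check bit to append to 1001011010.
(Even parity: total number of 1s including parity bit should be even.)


Number of 1s in data: 5
Parity bit: 1

1


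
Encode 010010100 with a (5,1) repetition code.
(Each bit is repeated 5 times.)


Each bit -> 5 copies

000001111100000000001111100000111110000000000


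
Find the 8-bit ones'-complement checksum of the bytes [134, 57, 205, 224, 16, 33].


Sum = 669 mod 256 = 157
Complement = 98

98


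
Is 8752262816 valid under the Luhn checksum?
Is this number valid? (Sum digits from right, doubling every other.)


Luhn sum = 47
47 mod 10 = 7

Invalid (Luhn sum mod 10 = 7)


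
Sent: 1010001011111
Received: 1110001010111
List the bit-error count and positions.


XOR: 0100000001000

2 error(s) at position(s): 1, 9


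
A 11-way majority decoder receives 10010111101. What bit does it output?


Ones: 7 out of 11
Threshold: 6

1 (7/11 voted 1)


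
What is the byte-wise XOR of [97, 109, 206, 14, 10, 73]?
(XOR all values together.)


XOR chain: 97 ^ 109 ^ 206 ^ 14 ^ 10 ^ 73 = 143

143


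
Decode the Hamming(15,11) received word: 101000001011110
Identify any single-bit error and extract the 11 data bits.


Syndrome = 15: error at position 15

Data: 10001011111 (corrected bit 15)


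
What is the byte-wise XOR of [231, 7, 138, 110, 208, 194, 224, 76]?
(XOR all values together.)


XOR chain: 231 ^ 7 ^ 138 ^ 110 ^ 208 ^ 194 ^ 224 ^ 76 = 186

186


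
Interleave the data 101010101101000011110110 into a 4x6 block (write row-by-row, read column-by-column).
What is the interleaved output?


Matrix:
  101010
  101101
  000011
  110110
Read columns: 110100011100010110110110

110100011100010110110110


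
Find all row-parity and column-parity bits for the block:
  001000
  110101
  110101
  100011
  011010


Row parities: 10011
Column parities: 110001

Row P: 10011, Col P: 110001, Corner: 1


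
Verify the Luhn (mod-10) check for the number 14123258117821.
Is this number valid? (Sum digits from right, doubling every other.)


Luhn sum = 48
48 mod 10 = 8

Invalid (Luhn sum mod 10 = 8)


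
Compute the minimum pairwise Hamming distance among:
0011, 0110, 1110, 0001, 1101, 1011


Comparing all pairs, minimum distance: 1
Can detect 0 errors, correct 0 errors

1


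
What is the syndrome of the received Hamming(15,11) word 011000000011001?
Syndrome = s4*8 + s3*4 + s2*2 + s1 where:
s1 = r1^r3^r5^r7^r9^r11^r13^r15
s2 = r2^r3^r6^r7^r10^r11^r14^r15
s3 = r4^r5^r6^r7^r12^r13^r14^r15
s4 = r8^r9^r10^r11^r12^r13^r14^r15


s1=1, s2=0, s3=0, s4=1

Syndrome = 9 (error at position 9)


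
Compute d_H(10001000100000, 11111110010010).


XOR: 01110110110010
Count of 1s: 8

8


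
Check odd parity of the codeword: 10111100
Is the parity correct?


Number of 1s: 5

Yes, parity is correct (5 ones)


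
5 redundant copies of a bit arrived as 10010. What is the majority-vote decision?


Ones: 2 out of 5
Threshold: 3

0 (2/5 voted 1)


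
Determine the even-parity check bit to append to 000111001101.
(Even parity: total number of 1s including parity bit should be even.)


Number of 1s in data: 6
Parity bit: 0

0


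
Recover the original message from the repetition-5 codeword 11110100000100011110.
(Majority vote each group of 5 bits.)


Groups: 11110, 10000, 01000, 11110
Majority votes: 1001

1001


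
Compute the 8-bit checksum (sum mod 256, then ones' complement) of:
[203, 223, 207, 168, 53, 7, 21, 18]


Sum = 900 mod 256 = 132
Complement = 123

123


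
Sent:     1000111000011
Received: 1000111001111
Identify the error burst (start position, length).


XOR: 0000000001100

Burst at position 9, length 2


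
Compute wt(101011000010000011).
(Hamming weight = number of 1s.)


Counting 1s in 101011000010000011

7


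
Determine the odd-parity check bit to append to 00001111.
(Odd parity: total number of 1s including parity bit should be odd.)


Number of 1s in data: 4
Parity bit: 1

1


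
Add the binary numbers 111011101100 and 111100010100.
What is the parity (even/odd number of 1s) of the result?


111011101100 = 3820
111100010100 = 3860
Sum = 7680 = 1111000000000
1s count = 4

even parity (4 ones in 1111000000000)


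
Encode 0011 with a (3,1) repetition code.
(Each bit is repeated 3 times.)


Each bit -> 3 copies

000000111111


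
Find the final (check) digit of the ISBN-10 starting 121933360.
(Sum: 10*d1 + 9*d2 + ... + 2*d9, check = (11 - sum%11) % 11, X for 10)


Weighted sum: 162
162 mod 11 = 8

Check digit: 3


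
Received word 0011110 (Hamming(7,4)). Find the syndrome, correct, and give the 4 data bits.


Syndrome = 4: error at position 4

Data: 1110 (corrected bit 4)


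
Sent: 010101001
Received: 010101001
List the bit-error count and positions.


XOR: 000000000

0 errors (received matches sent)


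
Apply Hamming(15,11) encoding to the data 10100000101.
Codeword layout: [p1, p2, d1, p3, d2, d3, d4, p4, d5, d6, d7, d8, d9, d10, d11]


Parity bits: p1=1, p2=1, p3=1, p4=0

111101000000101


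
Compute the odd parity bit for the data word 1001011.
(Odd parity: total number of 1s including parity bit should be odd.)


Number of 1s in data: 4
Parity bit: 1

1


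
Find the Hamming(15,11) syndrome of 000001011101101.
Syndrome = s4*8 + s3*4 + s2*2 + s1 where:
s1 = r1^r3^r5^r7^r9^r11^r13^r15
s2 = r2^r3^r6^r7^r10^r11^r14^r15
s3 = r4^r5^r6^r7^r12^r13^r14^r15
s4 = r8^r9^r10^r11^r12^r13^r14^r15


s1=1, s2=1, s3=0, s4=0

Syndrome = 3 (error at position 3)


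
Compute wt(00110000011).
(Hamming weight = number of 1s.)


Counting 1s in 00110000011

4


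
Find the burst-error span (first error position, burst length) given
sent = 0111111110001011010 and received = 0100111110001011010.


XOR: 0011000000000000000

Burst at position 2, length 2


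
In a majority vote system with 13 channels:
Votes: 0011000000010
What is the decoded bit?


Ones: 3 out of 13
Threshold: 7

0 (3/13 voted 1)


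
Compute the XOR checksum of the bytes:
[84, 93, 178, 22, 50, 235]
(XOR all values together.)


XOR chain: 84 ^ 93 ^ 178 ^ 22 ^ 50 ^ 235 = 116

116


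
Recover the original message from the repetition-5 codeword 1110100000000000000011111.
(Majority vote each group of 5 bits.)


Groups: 11101, 00000, 00000, 00000, 11111
Majority votes: 10001

10001


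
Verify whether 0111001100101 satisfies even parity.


Number of 1s: 7

No, parity error (7 ones)


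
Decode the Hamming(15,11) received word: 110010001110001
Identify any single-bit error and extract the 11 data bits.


Syndrome = 1: error at position 1

Data: 01001110001 (corrected bit 1)


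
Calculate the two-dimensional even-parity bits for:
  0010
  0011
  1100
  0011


Row parities: 1000
Column parities: 1110

Row P: 1000, Col P: 1110, Corner: 1


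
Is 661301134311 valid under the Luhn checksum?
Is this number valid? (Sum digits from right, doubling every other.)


Luhn sum = 34
34 mod 10 = 4

Invalid (Luhn sum mod 10 = 4)


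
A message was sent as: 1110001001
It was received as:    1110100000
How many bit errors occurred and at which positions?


XOR: 0000101001

3 error(s) at position(s): 4, 6, 9


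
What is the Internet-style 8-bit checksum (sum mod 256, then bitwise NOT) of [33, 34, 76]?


Sum = 143 mod 256 = 143
Complement = 112

112


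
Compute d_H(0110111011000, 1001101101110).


XOR: 1111010110110
Count of 1s: 9

9


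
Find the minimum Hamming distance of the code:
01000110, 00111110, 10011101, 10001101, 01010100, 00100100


Comparing all pairs, minimum distance: 1
Can detect 0 errors, correct 0 errors

1


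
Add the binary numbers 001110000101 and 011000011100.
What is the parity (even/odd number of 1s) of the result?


001110000101 = 901
011000011100 = 1564
Sum = 2465 = 100110100001
1s count = 5

odd parity (5 ones in 100110100001)


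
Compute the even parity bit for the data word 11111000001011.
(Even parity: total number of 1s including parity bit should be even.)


Number of 1s in data: 8
Parity bit: 0

0


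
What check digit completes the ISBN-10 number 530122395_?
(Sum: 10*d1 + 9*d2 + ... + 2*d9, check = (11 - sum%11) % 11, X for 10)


Weighted sum: 155
155 mod 11 = 1

Check digit: X


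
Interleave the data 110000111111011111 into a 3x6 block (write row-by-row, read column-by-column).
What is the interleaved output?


Matrix:
  110000
  111111
  011111
Read columns: 110111011011011011

110111011011011011


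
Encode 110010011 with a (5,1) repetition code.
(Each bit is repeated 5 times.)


Each bit -> 5 copies

111111111100000000001111100000000001111111111


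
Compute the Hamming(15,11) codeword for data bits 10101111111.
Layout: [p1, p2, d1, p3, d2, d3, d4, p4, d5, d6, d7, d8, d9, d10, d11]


Parity bits: p1=1, p2=0, p3=1, p4=1

101101011111111


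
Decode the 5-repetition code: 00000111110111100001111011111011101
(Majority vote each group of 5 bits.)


Groups: 00000, 11111, 01111, 00001, 11101, 11110, 11101
Majority votes: 0110111

0110111


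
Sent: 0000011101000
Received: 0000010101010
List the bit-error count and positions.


XOR: 0000001000010

2 error(s) at position(s): 6, 11


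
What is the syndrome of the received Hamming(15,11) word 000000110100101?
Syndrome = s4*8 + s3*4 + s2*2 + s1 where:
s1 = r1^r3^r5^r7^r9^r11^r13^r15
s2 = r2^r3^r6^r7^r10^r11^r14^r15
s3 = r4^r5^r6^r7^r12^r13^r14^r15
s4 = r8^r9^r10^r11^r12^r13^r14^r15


s1=1, s2=1, s3=1, s4=0

Syndrome = 7 (error at position 7)


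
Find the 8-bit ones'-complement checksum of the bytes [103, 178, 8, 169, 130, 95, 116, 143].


Sum = 942 mod 256 = 174
Complement = 81

81


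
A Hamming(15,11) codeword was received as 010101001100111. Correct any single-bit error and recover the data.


Syndrome = 15: error at position 15

Data: 00101100110 (corrected bit 15)


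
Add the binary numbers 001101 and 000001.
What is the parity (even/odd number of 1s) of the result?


001101 = 13
000001 = 1
Sum = 14 = 1110
1s count = 3

odd parity (3 ones in 1110)


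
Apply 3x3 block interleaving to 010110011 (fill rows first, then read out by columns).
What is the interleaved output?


Matrix:
  010
  110
  011
Read columns: 010111001

010111001


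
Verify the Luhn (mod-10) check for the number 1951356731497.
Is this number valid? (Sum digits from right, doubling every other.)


Luhn sum = 57
57 mod 10 = 7

Invalid (Luhn sum mod 10 = 7)


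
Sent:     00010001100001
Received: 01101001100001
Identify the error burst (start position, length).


XOR: 01111000000000

Burst at position 1, length 4


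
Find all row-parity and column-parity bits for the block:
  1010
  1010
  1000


Row parities: 001
Column parities: 1000

Row P: 001, Col P: 1000, Corner: 1


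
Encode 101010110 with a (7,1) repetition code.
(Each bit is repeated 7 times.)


Each bit -> 7 copies

111111100000001111111000000011111110000000111111111111110000000


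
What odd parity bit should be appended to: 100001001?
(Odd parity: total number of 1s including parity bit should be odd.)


Number of 1s in data: 3
Parity bit: 0

0


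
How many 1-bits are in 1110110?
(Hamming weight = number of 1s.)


Counting 1s in 1110110

5


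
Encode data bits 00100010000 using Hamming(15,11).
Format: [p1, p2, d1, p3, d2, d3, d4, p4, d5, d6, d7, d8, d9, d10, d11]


Parity bits: p1=1, p2=0, p3=1, p4=1

100101010010000


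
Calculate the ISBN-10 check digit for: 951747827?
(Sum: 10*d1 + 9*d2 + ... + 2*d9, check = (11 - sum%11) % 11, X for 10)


Weighted sum: 303
303 mod 11 = 6

Check digit: 5


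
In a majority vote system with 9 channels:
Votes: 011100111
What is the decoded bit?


Ones: 6 out of 9
Threshold: 5

1 (6/9 voted 1)


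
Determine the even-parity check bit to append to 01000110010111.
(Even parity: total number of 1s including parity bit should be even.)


Number of 1s in data: 7
Parity bit: 1

1


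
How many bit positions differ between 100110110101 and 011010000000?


XOR: 111100110101
Count of 1s: 8

8


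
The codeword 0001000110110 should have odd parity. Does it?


Number of 1s: 5

Yes, parity is correct (5 ones)


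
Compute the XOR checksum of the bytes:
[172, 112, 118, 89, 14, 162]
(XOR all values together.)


XOR chain: 172 ^ 112 ^ 118 ^ 89 ^ 14 ^ 162 = 95

95


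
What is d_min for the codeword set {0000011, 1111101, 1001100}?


Comparing all pairs, minimum distance: 3
Can detect 2 errors, correct 1 errors

3


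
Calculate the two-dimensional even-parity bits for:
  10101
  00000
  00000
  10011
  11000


Row parities: 10010
Column parities: 11110

Row P: 10010, Col P: 11110, Corner: 0


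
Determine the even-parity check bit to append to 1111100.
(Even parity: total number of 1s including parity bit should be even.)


Number of 1s in data: 5
Parity bit: 1

1


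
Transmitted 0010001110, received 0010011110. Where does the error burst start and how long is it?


XOR: 0000010000

Burst at position 5, length 1


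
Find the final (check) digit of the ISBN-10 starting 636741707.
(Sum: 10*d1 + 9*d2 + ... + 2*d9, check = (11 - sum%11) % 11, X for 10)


Weighted sum: 255
255 mod 11 = 2

Check digit: 9


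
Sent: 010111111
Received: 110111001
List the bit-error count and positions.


XOR: 100000110

3 error(s) at position(s): 0, 6, 7


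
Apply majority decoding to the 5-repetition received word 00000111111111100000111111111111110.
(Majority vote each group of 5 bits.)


Groups: 00000, 11111, 11111, 00000, 11111, 11111, 11110
Majority votes: 0110111

0110111


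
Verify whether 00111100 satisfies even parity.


Number of 1s: 4

Yes, parity is correct (4 ones)


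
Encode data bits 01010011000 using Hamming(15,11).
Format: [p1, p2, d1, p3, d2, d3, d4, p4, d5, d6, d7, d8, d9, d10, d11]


Parity bits: p1=1, p2=0, p3=1, p4=0

100110100011000


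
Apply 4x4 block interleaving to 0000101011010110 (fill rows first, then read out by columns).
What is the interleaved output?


Matrix:
  0000
  1010
  1101
  0110
Read columns: 0110001101010010

0110001101010010


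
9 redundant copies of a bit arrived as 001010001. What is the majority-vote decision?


Ones: 3 out of 9
Threshold: 5

0 (3/9 voted 1)


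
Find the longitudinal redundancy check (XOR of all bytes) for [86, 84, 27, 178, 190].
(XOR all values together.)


XOR chain: 86 ^ 84 ^ 27 ^ 178 ^ 190 = 21

21


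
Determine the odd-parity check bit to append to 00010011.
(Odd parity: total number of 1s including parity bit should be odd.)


Number of 1s in data: 3
Parity bit: 0

0


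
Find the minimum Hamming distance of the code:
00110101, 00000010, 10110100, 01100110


Comparing all pairs, minimum distance: 2
Can detect 1 errors, correct 0 errors

2


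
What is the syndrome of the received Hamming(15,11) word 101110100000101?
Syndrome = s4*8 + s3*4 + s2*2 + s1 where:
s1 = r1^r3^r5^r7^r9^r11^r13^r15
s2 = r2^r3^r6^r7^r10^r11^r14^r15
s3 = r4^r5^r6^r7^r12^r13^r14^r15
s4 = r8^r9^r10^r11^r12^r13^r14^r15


s1=0, s2=1, s3=1, s4=0

Syndrome = 6 (error at position 6)


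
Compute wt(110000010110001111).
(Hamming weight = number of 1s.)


Counting 1s in 110000010110001111

9


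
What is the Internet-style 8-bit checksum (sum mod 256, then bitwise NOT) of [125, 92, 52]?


Sum = 269 mod 256 = 13
Complement = 242

242


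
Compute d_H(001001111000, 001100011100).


XOR: 000101100100
Count of 1s: 4

4


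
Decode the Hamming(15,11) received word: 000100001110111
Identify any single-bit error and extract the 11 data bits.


Syndrome = 0: no error detected

Data: 00001110111 (no errors)


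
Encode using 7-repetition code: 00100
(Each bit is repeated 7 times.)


Each bit -> 7 copies

00000000000000111111100000000000000


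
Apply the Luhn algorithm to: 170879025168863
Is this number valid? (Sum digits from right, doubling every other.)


Luhn sum = 67
67 mod 10 = 7

Invalid (Luhn sum mod 10 = 7)


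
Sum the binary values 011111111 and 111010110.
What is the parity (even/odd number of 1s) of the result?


011111111 = 255
111010110 = 470
Sum = 725 = 1011010101
1s count = 6

even parity (6 ones in 1011010101)


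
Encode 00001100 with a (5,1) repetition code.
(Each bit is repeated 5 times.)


Each bit -> 5 copies

0000000000000000000011111111110000000000


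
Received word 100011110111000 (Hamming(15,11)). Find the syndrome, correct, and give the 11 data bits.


Syndrome = 0: no error detected

Data: 01110111000 (no errors)


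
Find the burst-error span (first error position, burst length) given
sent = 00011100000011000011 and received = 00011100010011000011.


XOR: 00000000010000000000

Burst at position 9, length 1


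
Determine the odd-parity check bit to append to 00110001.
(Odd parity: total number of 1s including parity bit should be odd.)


Number of 1s in data: 3
Parity bit: 0

0


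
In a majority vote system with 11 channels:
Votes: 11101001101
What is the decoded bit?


Ones: 7 out of 11
Threshold: 6

1 (7/11 voted 1)


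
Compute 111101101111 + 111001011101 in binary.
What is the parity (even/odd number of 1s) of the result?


111101101111 = 3951
111001011101 = 3677
Sum = 7628 = 1110111001100
1s count = 8

even parity (8 ones in 1110111001100)


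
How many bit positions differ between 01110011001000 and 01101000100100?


XOR: 00011011101100
Count of 1s: 7

7


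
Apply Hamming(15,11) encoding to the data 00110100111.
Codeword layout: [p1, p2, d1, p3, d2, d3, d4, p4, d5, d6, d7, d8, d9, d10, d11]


Parity bits: p1=1, p2=1, p3=1, p4=0

110101100100111


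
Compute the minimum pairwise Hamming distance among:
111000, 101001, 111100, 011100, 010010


Comparing all pairs, minimum distance: 1
Can detect 0 errors, correct 0 errors

1


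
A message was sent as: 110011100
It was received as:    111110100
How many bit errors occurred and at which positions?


XOR: 001101000

3 error(s) at position(s): 2, 3, 5


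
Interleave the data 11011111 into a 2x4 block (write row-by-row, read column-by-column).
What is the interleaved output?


Matrix:
  1101
  1111
Read columns: 11110111

11110111


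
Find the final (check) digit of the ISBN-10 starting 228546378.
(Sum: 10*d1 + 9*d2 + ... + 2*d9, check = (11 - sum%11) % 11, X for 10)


Weighted sum: 240
240 mod 11 = 9

Check digit: 2


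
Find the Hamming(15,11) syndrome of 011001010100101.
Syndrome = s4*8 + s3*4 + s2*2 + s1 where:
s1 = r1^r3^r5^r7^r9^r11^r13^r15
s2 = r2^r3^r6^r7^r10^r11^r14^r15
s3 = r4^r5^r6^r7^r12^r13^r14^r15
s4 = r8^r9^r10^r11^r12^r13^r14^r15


s1=1, s2=1, s3=1, s4=0

Syndrome = 7 (error at position 7)


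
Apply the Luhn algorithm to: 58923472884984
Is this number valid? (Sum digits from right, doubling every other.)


Luhn sum = 80
80 mod 10 = 0

Valid (Luhn sum mod 10 = 0)


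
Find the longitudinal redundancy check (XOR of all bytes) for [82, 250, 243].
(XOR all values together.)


XOR chain: 82 ^ 250 ^ 243 = 91

91


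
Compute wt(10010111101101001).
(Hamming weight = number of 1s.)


Counting 1s in 10010111101101001

10


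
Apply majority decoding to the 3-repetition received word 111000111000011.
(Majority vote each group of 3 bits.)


Groups: 111, 000, 111, 000, 011
Majority votes: 10101

10101


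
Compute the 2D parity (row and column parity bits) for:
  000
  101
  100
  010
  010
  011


Row parities: 001110
Column parities: 010

Row P: 001110, Col P: 010, Corner: 1


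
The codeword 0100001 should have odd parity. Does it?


Number of 1s: 2

No, parity error (2 ones)


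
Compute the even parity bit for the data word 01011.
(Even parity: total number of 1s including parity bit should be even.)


Number of 1s in data: 3
Parity bit: 1

1


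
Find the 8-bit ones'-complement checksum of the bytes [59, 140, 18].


Sum = 217 mod 256 = 217
Complement = 38

38


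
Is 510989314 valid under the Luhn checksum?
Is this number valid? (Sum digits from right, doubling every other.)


Luhn sum = 42
42 mod 10 = 2

Invalid (Luhn sum mod 10 = 2)


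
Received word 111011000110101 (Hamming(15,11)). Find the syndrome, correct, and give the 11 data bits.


Syndrome = 0: no error detected

Data: 11100110101 (no errors)


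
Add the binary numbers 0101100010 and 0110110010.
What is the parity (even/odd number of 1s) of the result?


0101100010 = 354
0110110010 = 434
Sum = 788 = 1100010100
1s count = 4

even parity (4 ones in 1100010100)


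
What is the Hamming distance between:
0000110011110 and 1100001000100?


XOR: 1100111011010
Count of 1s: 8

8


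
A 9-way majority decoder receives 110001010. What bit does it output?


Ones: 4 out of 9
Threshold: 5

0 (4/9 voted 1)


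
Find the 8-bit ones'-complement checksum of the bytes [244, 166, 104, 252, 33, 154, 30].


Sum = 983 mod 256 = 215
Complement = 40

40


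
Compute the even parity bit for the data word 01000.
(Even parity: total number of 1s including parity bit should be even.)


Number of 1s in data: 1
Parity bit: 1

1


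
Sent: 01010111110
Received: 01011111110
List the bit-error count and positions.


XOR: 00001000000

1 error(s) at position(s): 4


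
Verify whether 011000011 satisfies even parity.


Number of 1s: 4

Yes, parity is correct (4 ones)


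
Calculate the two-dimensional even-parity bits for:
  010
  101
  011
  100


Row parities: 1001
Column parities: 000

Row P: 1001, Col P: 000, Corner: 0


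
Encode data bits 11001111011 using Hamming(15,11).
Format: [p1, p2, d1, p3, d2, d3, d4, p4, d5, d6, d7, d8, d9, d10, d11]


Parity bits: p1=1, p2=1, p3=0, p4=0

111010001111011


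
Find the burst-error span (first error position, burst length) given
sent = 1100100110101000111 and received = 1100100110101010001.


XOR: 0000000000000010110

Burst at position 14, length 4


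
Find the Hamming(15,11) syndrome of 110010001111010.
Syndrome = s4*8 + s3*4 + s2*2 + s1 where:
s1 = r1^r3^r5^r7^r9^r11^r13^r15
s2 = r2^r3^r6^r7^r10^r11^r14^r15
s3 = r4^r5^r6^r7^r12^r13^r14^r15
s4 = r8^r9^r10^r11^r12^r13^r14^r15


s1=0, s2=0, s3=1, s4=1

Syndrome = 12 (error at position 12)


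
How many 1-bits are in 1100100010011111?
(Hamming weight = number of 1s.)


Counting 1s in 1100100010011111

9


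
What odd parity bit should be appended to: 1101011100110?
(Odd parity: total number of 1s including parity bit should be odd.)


Number of 1s in data: 8
Parity bit: 1

1


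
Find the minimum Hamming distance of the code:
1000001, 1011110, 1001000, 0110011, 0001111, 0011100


Comparing all pairs, minimum distance: 2
Can detect 1 errors, correct 0 errors

2


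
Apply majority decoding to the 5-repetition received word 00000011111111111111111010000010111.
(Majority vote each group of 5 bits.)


Groups: 00000, 01111, 11111, 11111, 11101, 00000, 10111
Majority votes: 0111101

0111101


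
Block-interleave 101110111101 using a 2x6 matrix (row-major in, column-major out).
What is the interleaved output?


Matrix:
  101110
  111101
Read columns: 110111111001

110111111001


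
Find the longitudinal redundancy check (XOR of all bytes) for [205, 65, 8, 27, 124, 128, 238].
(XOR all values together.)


XOR chain: 205 ^ 65 ^ 8 ^ 27 ^ 124 ^ 128 ^ 238 = 141

141


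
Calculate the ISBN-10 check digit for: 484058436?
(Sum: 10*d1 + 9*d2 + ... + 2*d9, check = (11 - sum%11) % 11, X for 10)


Weighted sum: 251
251 mod 11 = 9

Check digit: 2


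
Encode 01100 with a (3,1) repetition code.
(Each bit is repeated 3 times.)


Each bit -> 3 copies

000111111000000


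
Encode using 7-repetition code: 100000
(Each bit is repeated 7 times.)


Each bit -> 7 copies

111111100000000000000000000000000000000000


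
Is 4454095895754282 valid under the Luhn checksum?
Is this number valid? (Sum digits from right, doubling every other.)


Luhn sum = 78
78 mod 10 = 8

Invalid (Luhn sum mod 10 = 8)


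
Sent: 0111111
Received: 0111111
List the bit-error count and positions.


XOR: 0000000

0 errors (received matches sent)


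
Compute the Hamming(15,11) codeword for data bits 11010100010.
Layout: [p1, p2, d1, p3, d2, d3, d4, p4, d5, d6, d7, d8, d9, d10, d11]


Parity bits: p1=1, p2=0, p3=1, p4=0

101110100100010


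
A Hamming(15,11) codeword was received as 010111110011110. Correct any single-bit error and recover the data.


Syndrome = 14: error at position 14

Data: 01110011100 (corrected bit 14)


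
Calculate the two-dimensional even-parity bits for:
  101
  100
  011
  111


Row parities: 0101
Column parities: 101

Row P: 0101, Col P: 101, Corner: 0


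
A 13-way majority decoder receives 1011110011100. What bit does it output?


Ones: 8 out of 13
Threshold: 7

1 (8/13 voted 1)


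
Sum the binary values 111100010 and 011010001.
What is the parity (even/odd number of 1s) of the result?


111100010 = 482
011010001 = 209
Sum = 691 = 1010110011
1s count = 6

even parity (6 ones in 1010110011)


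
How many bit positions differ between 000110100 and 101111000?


XOR: 101001100
Count of 1s: 4

4


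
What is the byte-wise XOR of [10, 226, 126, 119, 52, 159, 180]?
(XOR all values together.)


XOR chain: 10 ^ 226 ^ 126 ^ 119 ^ 52 ^ 159 ^ 180 = 254

254


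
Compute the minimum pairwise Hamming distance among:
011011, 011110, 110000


Comparing all pairs, minimum distance: 2
Can detect 1 errors, correct 0 errors

2


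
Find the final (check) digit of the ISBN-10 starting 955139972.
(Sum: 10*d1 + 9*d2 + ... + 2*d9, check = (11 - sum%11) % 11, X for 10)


Weighted sum: 306
306 mod 11 = 9

Check digit: 2


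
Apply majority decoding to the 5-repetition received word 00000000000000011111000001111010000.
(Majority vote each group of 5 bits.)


Groups: 00000, 00000, 00000, 11111, 00000, 11110, 10000
Majority votes: 0001010

0001010


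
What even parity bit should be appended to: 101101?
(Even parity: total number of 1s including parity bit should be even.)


Number of 1s in data: 4
Parity bit: 0

0


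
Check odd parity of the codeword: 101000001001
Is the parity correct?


Number of 1s: 4

No, parity error (4 ones)


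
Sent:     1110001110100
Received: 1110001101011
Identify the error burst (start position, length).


XOR: 0000000011111

Burst at position 8, length 5


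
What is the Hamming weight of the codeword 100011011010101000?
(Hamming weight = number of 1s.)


Counting 1s in 100011011010101000

8


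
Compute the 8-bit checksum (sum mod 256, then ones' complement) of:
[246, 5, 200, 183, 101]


Sum = 735 mod 256 = 223
Complement = 32

32


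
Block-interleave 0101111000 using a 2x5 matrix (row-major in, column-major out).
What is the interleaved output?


Matrix:
  01011
  11000
Read columns: 0111001010

0111001010


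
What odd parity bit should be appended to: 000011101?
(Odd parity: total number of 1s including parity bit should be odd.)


Number of 1s in data: 4
Parity bit: 1

1


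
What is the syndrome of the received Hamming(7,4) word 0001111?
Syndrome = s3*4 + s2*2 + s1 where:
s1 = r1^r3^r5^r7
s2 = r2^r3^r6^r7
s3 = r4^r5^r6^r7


s1=0, s2=0, s3=0

Syndrome = 0 (no error)


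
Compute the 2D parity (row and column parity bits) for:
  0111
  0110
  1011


Row parities: 101
Column parities: 1010

Row P: 101, Col P: 1010, Corner: 0


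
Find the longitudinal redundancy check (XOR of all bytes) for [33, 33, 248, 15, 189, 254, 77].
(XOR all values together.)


XOR chain: 33 ^ 33 ^ 248 ^ 15 ^ 189 ^ 254 ^ 77 = 249

249


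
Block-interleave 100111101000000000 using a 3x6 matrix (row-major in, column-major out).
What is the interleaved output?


Matrix:
  100111
  101000
  000000
Read columns: 110000010100100100

110000010100100100


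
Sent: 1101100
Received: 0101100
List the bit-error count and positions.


XOR: 1000000

1 error(s) at position(s): 0


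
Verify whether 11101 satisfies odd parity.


Number of 1s: 4

No, parity error (4 ones)


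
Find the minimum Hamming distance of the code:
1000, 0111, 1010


Comparing all pairs, minimum distance: 1
Can detect 0 errors, correct 0 errors

1


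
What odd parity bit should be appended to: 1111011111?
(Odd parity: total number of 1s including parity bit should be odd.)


Number of 1s in data: 9
Parity bit: 0

0


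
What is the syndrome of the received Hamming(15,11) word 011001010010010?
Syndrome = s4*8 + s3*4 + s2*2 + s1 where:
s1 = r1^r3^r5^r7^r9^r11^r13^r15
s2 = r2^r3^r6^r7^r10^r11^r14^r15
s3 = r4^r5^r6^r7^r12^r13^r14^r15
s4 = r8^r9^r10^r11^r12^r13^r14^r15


s1=0, s2=1, s3=0, s4=1

Syndrome = 10 (error at position 10)


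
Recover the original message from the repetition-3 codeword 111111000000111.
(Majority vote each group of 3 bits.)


Groups: 111, 111, 000, 000, 111
Majority votes: 11001

11001


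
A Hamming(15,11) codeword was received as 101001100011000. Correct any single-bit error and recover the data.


Syndrome = 4: error at position 4

Data: 10110011000 (corrected bit 4)


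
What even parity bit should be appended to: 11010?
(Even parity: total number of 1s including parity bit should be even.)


Number of 1s in data: 3
Parity bit: 1

1


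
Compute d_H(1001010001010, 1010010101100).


XOR: 0011000100110
Count of 1s: 5

5


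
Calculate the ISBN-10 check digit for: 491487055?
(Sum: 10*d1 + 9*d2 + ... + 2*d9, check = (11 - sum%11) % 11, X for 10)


Weighted sum: 265
265 mod 11 = 1

Check digit: X


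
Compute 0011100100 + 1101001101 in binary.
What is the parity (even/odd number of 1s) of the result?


0011100100 = 228
1101001101 = 845
Sum = 1073 = 10000110001
1s count = 4

even parity (4 ones in 10000110001)


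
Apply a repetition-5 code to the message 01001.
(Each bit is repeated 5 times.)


Each bit -> 5 copies

0000011111000000000011111


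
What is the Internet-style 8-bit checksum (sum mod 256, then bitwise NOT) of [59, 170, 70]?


Sum = 299 mod 256 = 43
Complement = 212

212


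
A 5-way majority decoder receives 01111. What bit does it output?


Ones: 4 out of 5
Threshold: 3

1 (4/5 voted 1)


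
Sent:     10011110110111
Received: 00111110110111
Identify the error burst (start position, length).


XOR: 10100000000000

Burst at position 0, length 3


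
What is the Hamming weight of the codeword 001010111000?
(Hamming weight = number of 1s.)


Counting 1s in 001010111000

5


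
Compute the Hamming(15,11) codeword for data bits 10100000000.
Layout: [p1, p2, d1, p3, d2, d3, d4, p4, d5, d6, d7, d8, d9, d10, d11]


Parity bits: p1=1, p2=0, p3=1, p4=0

101101000000000


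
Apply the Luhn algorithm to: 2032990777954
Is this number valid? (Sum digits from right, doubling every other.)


Luhn sum = 58
58 mod 10 = 8

Invalid (Luhn sum mod 10 = 8)


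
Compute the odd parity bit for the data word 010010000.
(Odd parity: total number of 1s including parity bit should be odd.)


Number of 1s in data: 2
Parity bit: 1

1


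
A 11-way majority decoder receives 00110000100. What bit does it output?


Ones: 3 out of 11
Threshold: 6

0 (3/11 voted 1)


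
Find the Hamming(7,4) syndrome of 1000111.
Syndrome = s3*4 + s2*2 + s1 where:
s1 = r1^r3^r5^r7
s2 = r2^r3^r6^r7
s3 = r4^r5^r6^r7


s1=1, s2=0, s3=1

Syndrome = 5 (error at position 5)


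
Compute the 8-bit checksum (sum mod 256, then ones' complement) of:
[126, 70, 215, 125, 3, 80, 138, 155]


Sum = 912 mod 256 = 144
Complement = 111

111


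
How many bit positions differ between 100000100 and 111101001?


XOR: 011101101
Count of 1s: 6

6


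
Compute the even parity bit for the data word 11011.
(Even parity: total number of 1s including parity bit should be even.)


Number of 1s in data: 4
Parity bit: 0

0


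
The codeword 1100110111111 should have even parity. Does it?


Number of 1s: 10

Yes, parity is correct (10 ones)


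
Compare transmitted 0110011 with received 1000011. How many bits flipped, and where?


XOR: 1110000

3 error(s) at position(s): 0, 1, 2


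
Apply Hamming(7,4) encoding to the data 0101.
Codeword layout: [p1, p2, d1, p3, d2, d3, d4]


Parity bits: p1=0, p2=1, p3=0

0100101


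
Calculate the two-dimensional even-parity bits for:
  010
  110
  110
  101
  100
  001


Row parities: 100011
Column parities: 010

Row P: 100011, Col P: 010, Corner: 1


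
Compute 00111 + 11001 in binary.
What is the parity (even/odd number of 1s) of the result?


00111 = 7
11001 = 25
Sum = 32 = 100000
1s count = 1

odd parity (1 ones in 100000)


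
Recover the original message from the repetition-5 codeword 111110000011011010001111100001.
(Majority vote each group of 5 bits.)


Groups: 11111, 00000, 11011, 01000, 11111, 00001
Majority votes: 101010

101010


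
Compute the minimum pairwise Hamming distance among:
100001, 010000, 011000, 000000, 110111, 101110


Comparing all pairs, minimum distance: 1
Can detect 0 errors, correct 0 errors

1


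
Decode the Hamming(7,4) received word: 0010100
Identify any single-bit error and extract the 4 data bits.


Syndrome = 6: error at position 6

Data: 1110 (corrected bit 6)


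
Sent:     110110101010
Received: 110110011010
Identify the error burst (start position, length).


XOR: 000000110000

Burst at position 6, length 2


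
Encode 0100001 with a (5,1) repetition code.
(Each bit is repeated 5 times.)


Each bit -> 5 copies

00000111110000000000000000000011111


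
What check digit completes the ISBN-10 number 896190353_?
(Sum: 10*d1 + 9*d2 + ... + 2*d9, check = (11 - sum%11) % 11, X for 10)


Weighted sum: 303
303 mod 11 = 6

Check digit: 5


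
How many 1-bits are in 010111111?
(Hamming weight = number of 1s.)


Counting 1s in 010111111

7


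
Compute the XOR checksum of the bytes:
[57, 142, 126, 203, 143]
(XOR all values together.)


XOR chain: 57 ^ 142 ^ 126 ^ 203 ^ 143 = 141

141


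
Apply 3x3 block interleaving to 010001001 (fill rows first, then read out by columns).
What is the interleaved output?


Matrix:
  010
  001
  001
Read columns: 000100011

000100011


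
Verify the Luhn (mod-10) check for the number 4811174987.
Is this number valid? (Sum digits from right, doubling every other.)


Luhn sum = 59
59 mod 10 = 9

Invalid (Luhn sum mod 10 = 9)


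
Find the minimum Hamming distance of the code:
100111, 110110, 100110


Comparing all pairs, minimum distance: 1
Can detect 0 errors, correct 0 errors

1
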